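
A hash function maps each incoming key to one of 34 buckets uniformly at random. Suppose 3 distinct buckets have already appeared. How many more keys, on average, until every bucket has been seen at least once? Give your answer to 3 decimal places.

With k distinct buckets already seen, the next new one takes an expected 34/(34-k) keys.
Sum over k = 3,...,33: E = 34/31 + 34/30 + 34/29 + ... + 34/2 + 34/1 = 136.9263.

136.926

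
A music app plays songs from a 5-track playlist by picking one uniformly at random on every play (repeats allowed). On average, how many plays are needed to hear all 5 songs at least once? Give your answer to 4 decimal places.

Split into phases: going from k distinct to k+1 distinct takes on average 5/(5-k) plays.
E[T] = 5/5 + 5/4 + 5/3 + 5/2 + 5/1 = 5·H_{5}.
H_{5} = 2.28333, so E[T] = 11.41667.

11.4167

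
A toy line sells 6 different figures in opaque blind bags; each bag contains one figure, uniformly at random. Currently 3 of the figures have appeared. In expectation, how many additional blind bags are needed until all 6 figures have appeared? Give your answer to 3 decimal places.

The wait to go from k to k+1 distinct figures is geometric with mean 6/(6-k).
Sum over k = 3,...,5: E = 6/3 + 6/2 + 6/1 = 11.0000.

11.000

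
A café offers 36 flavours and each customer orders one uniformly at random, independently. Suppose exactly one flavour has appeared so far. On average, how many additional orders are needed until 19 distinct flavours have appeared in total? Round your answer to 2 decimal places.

25.46

From k distinct to k+1 distinct takes on average 36/(36-k) orders.
Sum over k = 1,...,18: E = 36/35 + 36/34 + 36/33 + ... + 36/19 + 36/18 = 25.460.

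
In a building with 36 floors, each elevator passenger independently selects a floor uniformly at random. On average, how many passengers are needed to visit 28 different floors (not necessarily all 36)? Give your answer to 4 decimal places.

Going from k to k+1 distinct takes a geometric number of passengers with mean 36/(36-k).
Sum over k = 0,...,27: E = 36/36 + 36/35 + 36/34 + ... + 36/10 + 36/9 = 52.44127.

52.4413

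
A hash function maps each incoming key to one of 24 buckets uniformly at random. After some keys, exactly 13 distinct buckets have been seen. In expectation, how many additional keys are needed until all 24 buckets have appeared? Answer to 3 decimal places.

72.477

From k distinct to k+1 distinct takes on average 24/(24-k) keys.
Sum over k = 13,...,23: E = 24/11 + 24/10 + 24/9 + ... + 24/2 + 24/1 = 72.4771.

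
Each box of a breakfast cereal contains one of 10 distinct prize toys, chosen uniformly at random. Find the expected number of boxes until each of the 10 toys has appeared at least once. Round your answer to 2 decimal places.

After k distinct toys have appeared, the next box gives a new one with probability (10-k)/10, so the expected wait for the (k+1)-th is 10/(10-k).
E[T] = 10/10 + 10/9 + 10/8 + ... + 10/2 + 10/1 = 10·H_{10}.
H_{10} = 2.929, so E[T] = 29.290.

29.29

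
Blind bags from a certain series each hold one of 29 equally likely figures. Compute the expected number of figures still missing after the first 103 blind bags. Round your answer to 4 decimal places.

0.7811

For each figure, P(unseen after 103) = (28/29)^103 = 0.02693.
By linearity of expectation, E[unseen] = 29·(28/29)^103 = 0.78105.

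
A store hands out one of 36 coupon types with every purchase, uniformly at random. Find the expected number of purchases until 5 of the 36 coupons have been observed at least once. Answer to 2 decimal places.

5.30

With k distinct coupons already seen, the next new one arrives after an expected 36/(36-k) purchases.
Sum over k = 0,...,4: E = 36/36 + 36/35 + 36/34 + 36/33 + 36/32 = 5.303.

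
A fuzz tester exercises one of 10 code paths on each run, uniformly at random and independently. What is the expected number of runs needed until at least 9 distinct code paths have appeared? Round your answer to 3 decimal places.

Going from k to k+1 distinct takes a geometric number of runs with mean 10/(10-k).
Sum over k = 0,...,8: E = 10/10 + 10/9 + 10/8 + ... + 10/3 + 10/2 = 19.2897.

19.290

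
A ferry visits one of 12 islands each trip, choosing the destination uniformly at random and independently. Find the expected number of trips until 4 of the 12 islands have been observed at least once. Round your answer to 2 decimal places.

4.62

Going from k to k+1 distinct takes a geometric number of trips with mean 12/(12-k).
Sum over k = 0,...,3: E = 12/12 + 12/11 + 12/10 + 12/9 = 4.624.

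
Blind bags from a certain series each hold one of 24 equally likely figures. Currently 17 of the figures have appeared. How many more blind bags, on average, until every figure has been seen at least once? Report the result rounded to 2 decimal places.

With k distinct figures already seen, the next new one takes an expected 24/(24-k) blind bags.
Sum over k = 17,...,23: E = 24/7 + 24/6 + 24/5 + ... + 24/2 + 24/1 = 62.229.

62.23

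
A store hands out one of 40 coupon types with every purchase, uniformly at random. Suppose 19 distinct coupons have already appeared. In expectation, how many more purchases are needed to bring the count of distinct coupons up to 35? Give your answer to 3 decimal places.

With k distinct coupons already seen, the next new one takes an expected 40/(40-k) purchases.
Sum over k = 19,...,34: E = 40/21 + 40/20 + 40/19 + ... + 40/7 + 40/6 = 54.4810.

54.481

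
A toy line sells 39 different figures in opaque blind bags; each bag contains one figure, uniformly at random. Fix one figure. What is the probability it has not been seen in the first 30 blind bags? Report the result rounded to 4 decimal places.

0.4587

On each blind bag the fixed figure fails to appear with probability 38/39.
P(still missing after 30) = (38/39)^30 = 0.45874.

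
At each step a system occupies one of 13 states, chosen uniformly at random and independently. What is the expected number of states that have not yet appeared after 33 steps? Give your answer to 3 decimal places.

0.926

For each state, P(unseen after 33) = (12/13)^33 = 0.0713.
By linearity of expectation, E[unseen] = 13·(12/13)^33 = 0.9264.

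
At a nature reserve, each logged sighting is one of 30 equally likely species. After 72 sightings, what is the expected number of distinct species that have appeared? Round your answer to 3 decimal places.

27.388

For each species, P(seen in 72 sightings) = 1 - (29/30)^72 = 0.9129.
By linearity of expectation, E[distinct seen] = 30·(1 - (29/30)^72) = 27.3876.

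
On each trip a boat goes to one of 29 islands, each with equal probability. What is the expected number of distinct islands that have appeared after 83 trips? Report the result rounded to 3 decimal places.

27.424

For each island, P(seen in 83 trips) = 1 - (28/29)^83 = 0.9457.
By linearity of expectation, E[distinct seen] = 29·(1 - (28/29)^83) = 27.4243.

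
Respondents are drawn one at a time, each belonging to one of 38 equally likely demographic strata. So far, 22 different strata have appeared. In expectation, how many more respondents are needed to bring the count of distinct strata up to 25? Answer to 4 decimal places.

7.6226

With k distinct strata already seen, the next new one takes an expected 38/(38-k) respondents.
Sum over k = 22,...,24: E = 38/16 + 38/15 + 38/14 = 7.62262.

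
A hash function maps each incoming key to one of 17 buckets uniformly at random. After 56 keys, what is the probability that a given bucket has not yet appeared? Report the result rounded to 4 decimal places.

0.0335

Each key misses the fixed bucket with probability (17-1)/17 = 16/17, independently.
P(still missing after 56) = (16/17)^56 = 0.03354.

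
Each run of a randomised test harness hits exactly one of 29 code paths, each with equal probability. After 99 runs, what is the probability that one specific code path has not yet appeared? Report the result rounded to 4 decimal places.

Each run misses the fixed code path with probability (29-1)/29 = 28/29, independently.
P(still missing after 99) = (28/29)^99 = 0.03099.

0.0310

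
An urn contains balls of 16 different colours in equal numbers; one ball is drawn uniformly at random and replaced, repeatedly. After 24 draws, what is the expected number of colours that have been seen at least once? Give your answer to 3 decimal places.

12.600

For each colour, P(seen in 24 draws) = 1 - (15/16)^24 = 0.7875.
By linearity of expectation, E[distinct seen] = 16·(1 - (15/16)^24) = 12.6004.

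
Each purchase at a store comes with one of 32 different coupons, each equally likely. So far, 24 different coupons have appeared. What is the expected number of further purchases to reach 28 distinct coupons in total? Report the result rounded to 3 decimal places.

With k distinct coupons already seen, the next new one takes an expected 32/(32-k) purchases.
Sum over k = 24,...,27: E = 32/8 + 32/7 + 32/6 + 32/5 = 20.3048.

20.305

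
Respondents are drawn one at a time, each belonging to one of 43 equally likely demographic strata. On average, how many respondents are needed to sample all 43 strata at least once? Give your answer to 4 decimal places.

187.0499

After k distinct strata have appeared, the next respondent gives a new one with probability (43-k)/43, so the expected wait for the (k+1)-th is 43/(43-k).
E[T] = 43/43 + 43/42 + 43/41 + ... + 43/2 + 43/1 = 43·H_{43}.
H_{43} = 4.35000, so E[T] = 187.04994.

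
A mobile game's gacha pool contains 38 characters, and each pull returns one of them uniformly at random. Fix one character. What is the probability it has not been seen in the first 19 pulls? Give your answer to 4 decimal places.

0.6025

Each pull misses the fixed character with probability (38-1)/38 = 37/38, independently.
P(still missing after 19) = (37/38)^19 = 0.60248.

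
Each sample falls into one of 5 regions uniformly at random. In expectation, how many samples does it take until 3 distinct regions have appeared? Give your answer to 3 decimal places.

Going from k to k+1 distinct takes a geometric number of samples with mean 5/(5-k).
Sum over k = 0,...,2: E = 5/5 + 5/4 + 5/3 = 3.9167.

3.917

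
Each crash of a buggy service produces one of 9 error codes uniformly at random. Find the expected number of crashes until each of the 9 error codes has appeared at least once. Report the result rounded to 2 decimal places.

After k distinct error codes have appeared, the next crash gives a new one with probability (9-k)/9, so the expected wait for the (k+1)-th is 9/(9-k).
E[T] = 9/9 + 9/8 + 9/7 + ... + 9/2 + 9/1 = 9·H_{9}.
H_{9} = 2.829, so E[T] = 25.461.

25.46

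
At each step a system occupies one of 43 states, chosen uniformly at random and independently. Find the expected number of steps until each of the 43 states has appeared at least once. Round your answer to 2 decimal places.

187.05

Split into phases: going from k distinct to k+1 distinct takes on average 43/(43-k) steps.
E[T] = 43/43 + 43/42 + 43/41 + ... + 43/2 + 43/1 = 43·H_{43}.
H_{43} = 4.350, so E[T] = 187.050.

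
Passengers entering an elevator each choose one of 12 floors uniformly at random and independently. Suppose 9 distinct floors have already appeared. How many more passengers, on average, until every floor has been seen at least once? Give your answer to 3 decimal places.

22.000

From k distinct to k+1 distinct takes on average 12/(12-k) passengers.
Sum over k = 9,...,11: E = 12/3 + 12/2 + 12/1 = 22.0000.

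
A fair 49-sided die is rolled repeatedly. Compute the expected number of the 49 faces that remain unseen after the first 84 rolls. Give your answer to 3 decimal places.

For each face, P(unseen after 84) = (48/49)^84 = 0.1769.
By linearity of expectation, E[unseen] = 49·(48/49)^84 = 8.6694.

8.669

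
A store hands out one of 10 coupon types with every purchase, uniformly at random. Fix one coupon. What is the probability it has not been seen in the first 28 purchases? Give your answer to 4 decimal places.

Each purchase misses the fixed coupon with probability (10-1)/10 = 9/10, independently.
P(still missing after 28) = (9/10)^28 = 0.05233.

0.0523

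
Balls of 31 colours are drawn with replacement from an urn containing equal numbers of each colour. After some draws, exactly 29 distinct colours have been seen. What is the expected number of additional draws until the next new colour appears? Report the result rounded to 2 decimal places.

Each draw yields a new colour with probability (31-29)/31 = 2/31, so the wait is geometric with mean 31/2.
E = 31/2 = 15.500.

15.50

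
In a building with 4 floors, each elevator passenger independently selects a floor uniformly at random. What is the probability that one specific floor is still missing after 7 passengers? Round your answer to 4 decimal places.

0.1335

On each passenger the fixed floor fails to appear with probability 3/4.
P(still missing after 7) = (3/4)^7 = 0.13348.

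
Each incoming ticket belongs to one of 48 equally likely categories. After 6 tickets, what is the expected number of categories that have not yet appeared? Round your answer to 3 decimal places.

42.304

For each category, P(unseen after 6) = (47/48)^6 = 0.8813.
By linearity of expectation, E[unseen] = 48·(47/48)^6 = 42.3040.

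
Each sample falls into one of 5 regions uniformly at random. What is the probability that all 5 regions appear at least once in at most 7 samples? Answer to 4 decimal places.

0.2150

Let A_i be the event that region i is missing after 7 samples. By inclusion–exclusion on the A_i,
P(all seen) = Σ_{j=0}^{5} (-1)^j C(5,j)((5-j)/5)^7
= 1.00000 - 1.04858 + 0.27994 - 0.01638 + 0.00006 - 0.00000
= 0.21504.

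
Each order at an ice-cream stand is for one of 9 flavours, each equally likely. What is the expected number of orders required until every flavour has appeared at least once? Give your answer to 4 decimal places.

25.4607

The wait to go from k to k+1 distinct flavours is geometric with mean 9/(9-k).
E[T] = 9/9 + 9/8 + 9/7 + ... + 9/2 + 9/1 = 9·H_{9}.
H_{9} = 2.82897, so E[T] = 25.46071.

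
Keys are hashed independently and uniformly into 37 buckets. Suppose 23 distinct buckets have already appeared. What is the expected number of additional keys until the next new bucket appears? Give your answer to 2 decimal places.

The number of keys until the next new bucket is geometric with success probability 14/37, so its mean is 37/14.
E = 37/14 = 2.643.

2.64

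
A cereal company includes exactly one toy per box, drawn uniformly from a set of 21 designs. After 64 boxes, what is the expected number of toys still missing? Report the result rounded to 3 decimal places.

For each toy, P(unseen after 64) = (20/21)^64 = 0.0440.
By linearity of expectation, E[unseen] = 21·(20/21)^64 = 0.9249.

0.925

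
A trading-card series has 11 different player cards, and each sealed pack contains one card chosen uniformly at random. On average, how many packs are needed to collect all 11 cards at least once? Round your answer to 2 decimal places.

33.22

The wait to go from k to k+1 distinct cards is geometric with mean 11/(11-k).
E[T] = 11/11 + 11/10 + 11/9 + ... + 11/2 + 11/1 = 11·H_{11}.
H_{11} = 3.020, so E[T] = 33.219.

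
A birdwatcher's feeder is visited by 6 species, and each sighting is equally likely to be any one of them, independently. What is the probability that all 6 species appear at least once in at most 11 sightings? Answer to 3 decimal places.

Let A_i be the event that species i is missing after 11 sightings. By inclusion–exclusion on the A_i,
P(all seen) = Σ_{j=0}^{6} (-1)^j C(6,j)((6-j)/6)^11
= 1.0000 - 0.8075 + 0.1734 - 0.0098 + 0.0001 - 0.0000 + 0.0000
= 0.3562.

0.356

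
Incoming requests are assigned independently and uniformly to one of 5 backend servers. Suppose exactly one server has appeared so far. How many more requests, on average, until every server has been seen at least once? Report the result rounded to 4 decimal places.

10.4167

The wait to go from k to k+1 distinct servers is geometric with mean 5/(5-k).
Sum over k = 1,...,4: E = 5/4 + 5/3 + 5/2 + 5/1 = 10.41667.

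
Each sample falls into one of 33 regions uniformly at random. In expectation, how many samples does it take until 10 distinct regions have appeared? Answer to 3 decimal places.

11.699

With k distinct regions already seen, the next new one arrives after an expected 33/(33-k) samples.
Sum over k = 0,...,9: E = 33/33 + 33/32 + 33/31 + ... + 33/25 + 33/24 = 11.6987.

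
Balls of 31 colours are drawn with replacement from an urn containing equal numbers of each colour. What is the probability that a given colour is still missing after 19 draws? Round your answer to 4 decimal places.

0.5363

On each draw the fixed colour fails to appear with probability 30/31.
P(still missing after 19) = (30/31)^19 = 0.53633.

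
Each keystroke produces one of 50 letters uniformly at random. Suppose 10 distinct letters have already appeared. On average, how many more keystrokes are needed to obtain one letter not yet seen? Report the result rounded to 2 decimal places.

1.25

Each keystroke yields a new letter with probability (50-10)/50 = 40/50, so the wait is geometric with mean 50/40.
E = 50/40 = 1.250.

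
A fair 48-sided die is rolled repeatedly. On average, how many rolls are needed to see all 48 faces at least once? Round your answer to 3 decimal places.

214.022

The wait to go from k to k+1 distinct faces is geometric with mean 48/(48-k).
E[T] = 48/48 + 48/47 + 48/46 + ... + 48/2 + 48/1 = 48·H_{48}.
H_{48} = 4.4588, so E[T] = 214.0223.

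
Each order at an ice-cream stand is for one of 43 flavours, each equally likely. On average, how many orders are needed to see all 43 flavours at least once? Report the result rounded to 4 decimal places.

The wait to go from k to k+1 distinct flavours is geometric with mean 43/(43-k).
E[T] = 43/43 + 43/42 + 43/41 + ... + 43/2 + 43/1 = 43·H_{43}.
H_{43} = 4.35000, so E[T] = 187.04994.

187.0499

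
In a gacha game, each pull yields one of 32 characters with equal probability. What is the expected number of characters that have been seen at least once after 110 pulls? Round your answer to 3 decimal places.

31.026

For each character, P(seen in 110 pulls) = 1 - (31/32)^110 = 0.9696.
By linearity of expectation, E[distinct seen] = 32·(1 - (31/32)^110) = 31.0263.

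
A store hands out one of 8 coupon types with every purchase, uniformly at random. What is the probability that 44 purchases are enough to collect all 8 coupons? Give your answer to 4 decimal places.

0.9776

By inclusion–exclusion over which coupons are missing,
P(all seen) = Σ_{j=0}^{8} (-1)^j C(8,j)((8-j)/8)^44
= 1.00000 - 0.02246 + 0.00009 - 0.00000 + 0.00000 - 0.00000 + 0.00000 - 0.00000 + 0.00000
= 0.97763.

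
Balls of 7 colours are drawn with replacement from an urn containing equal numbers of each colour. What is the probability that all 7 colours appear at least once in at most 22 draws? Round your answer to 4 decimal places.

Let A_i be the event that colour i is missing after 22 draws. By inclusion–exclusion on the A_i,
P(all seen) = Σ_{j=0}^{7} (-1)^j C(7,j)((7-j)/7)^22
= 1.00000 - 0.23565 + 0.01281 - 0.00016 + 0.00000 - 0.00000 + 0.00000 - 0.00000
= 0.77700.

0.7770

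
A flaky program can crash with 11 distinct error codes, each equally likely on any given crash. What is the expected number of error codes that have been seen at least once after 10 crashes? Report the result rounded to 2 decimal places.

For each error code, P(seen in 10 crashes) = 1 - (10/11)^10 = 0.614.
By linearity of expectation, E[distinct seen] = 11·(1 - (10/11)^10) = 6.759.

6.76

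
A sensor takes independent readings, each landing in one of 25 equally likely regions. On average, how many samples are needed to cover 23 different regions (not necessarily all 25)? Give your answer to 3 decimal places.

57.899

Going from k to k+1 distinct takes a geometric number of samples with mean 25/(25-k).
Sum over k = 0,...,22: E = 25/25 + 25/24 + 25/23 + ... + 25/4 + 25/3 = 57.8990.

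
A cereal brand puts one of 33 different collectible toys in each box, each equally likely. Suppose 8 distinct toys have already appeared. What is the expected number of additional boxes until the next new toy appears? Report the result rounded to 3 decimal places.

1.320

The number of boxes until the next new toy is geometric with success probability 25/33, so its mean is 33/25.
E = 33/25 = 1.3200.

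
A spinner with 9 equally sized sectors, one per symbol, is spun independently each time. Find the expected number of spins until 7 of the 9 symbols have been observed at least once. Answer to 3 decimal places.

11.961

With k distinct symbols already seen, the next new one arrives after an expected 9/(9-k) spins.
Sum over k = 0,...,6: E = 9/9 + 9/8 + 9/7 + ... + 9/4 + 9/3 = 11.9607.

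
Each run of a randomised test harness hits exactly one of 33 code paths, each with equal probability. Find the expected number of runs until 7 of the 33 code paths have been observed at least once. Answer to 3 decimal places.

7.734

Going from k to k+1 distinct takes a geometric number of runs with mean 33/(33-k).
Sum over k = 0,...,6: E = 33/33 + 33/32 + 33/31 + ... + 33/28 + 33/27 = 7.7345.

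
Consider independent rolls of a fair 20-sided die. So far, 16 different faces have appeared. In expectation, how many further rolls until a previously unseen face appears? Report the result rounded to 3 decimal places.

Each roll yields a new face with probability (20-16)/20 = 4/20, so the wait is geometric with mean 20/4.
E = 20/4 = 5.0000.

5.000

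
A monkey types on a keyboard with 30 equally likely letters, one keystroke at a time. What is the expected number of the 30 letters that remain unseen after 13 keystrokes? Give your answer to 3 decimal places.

For each letter, P(unseen after 13) = (29/30)^13 = 0.6436.
By linearity of expectation, E[unseen] = 30·(29/30)^13 = 19.3072.

19.307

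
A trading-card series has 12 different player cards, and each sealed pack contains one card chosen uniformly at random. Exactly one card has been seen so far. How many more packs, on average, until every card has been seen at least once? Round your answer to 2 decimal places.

36.24

With k distinct cards already seen, the next new one takes an expected 12/(12-k) packs.
Sum over k = 1,...,11: E = 12/11 + 12/10 + 12/9 + ... + 12/2 + 12/1 = 36.239.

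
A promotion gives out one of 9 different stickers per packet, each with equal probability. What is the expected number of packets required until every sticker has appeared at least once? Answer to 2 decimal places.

25.46

Split into phases: going from k distinct to k+1 distinct takes on average 9/(9-k) packets.
E[T] = 9/9 + 9/8 + 9/7 + ... + 9/2 + 9/1 = 9·H_{9}.
H_{9} = 2.829, so E[T] = 25.461.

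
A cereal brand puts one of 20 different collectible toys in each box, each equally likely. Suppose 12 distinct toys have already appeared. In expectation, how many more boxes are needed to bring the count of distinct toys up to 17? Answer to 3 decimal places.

The wait to go from k to k+1 distinct toys is geometric with mean 20/(20-k).
Sum over k = 12,...,16: E = 20/8 + 20/7 + 20/6 + 20/5 + 20/4 = 17.6905.

17.690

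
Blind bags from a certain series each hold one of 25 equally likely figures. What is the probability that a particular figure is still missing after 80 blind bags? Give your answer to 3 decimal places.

On each blind bag the fixed figure fails to appear with probability 24/25.
P(still missing after 80) = (24/25)^80 = 0.0382.

0.038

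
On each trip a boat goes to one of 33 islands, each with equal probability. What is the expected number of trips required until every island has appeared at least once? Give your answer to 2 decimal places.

134.93

The wait to go from k to k+1 distinct islands is geometric with mean 33/(33-k).
E[T] = 33/33 + 33/32 + 33/31 + ... + 33/2 + 33/1 = 33·H_{33}.
H_{33} = 4.089, so E[T] = 134.930.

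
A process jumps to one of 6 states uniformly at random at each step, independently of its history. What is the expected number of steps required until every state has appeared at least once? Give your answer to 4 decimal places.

After k distinct states have appeared, the next step gives a new one with probability (6-k)/6, so the expected wait for the (k+1)-th is 6/(6-k).
E[T] = 6/6 + 6/5 + 6/4 + 6/3 + 6/2 + 6/1 = 6·H_{6}.
H_{6} = 2.45000, so E[T] = 14.70000.

14.7000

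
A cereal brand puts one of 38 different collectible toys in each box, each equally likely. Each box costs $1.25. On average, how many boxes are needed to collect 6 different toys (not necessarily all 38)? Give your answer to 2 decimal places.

Going from k to k+1 distinct takes a geometric number of boxes with mean 38/(38-k).
Sum over k = 0,...,5: E = 38/38 + 38/37 + 38/36 + 38/35 + 38/34 + 38/33 = 6.437.

6.44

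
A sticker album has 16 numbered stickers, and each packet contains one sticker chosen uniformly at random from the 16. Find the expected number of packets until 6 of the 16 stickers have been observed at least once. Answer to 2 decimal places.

With k distinct stickers already seen, the next new one arrives after an expected 16/(16-k) packets.
Sum over k = 0,...,5: E = 16/16 + 16/15 + 16/14 + 16/13 + 16/12 + 16/11 = 7.228.

7.23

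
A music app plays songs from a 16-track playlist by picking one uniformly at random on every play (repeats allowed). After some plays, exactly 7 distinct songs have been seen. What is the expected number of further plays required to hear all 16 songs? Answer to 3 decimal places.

The wait to go from k to k+1 distinct songs is geometric with mean 16/(16-k).
Sum over k = 7,...,15: E = 16/9 + 16/8 + 16/7 + ... + 16/2 + 16/1 = 45.2635.

45.263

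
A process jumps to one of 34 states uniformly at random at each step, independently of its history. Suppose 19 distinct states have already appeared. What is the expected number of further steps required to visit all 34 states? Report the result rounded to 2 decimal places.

112.82

With k distinct states already seen, the next new one takes an expected 34/(34-k) steps.
Sum over k = 19,...,33: E = 34/15 + 34/14 + 34/13 + ... + 34/2 + 34/1 = 112.820.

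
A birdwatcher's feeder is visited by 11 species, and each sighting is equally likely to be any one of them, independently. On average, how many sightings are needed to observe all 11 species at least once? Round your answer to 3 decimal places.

33.219

After k distinct species have appeared, the next sighting gives a new one with probability (11-k)/11, so the expected wait for the (k+1)-th is 11/(11-k).
E[T] = 11/11 + 11/10 + 11/9 + ... + 11/2 + 11/1 = 11·H_{11}.
H_{11} = 3.0199, so E[T] = 33.2187.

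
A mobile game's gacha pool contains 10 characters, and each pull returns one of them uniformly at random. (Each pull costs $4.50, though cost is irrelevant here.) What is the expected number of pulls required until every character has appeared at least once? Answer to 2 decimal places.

29.29

The wait to go from k to k+1 distinct characters is geometric with mean 10/(10-k).
E[T] = 10/10 + 10/9 + 10/8 + ... + 10/2 + 10/1 = 10·H_{10}.
H_{10} = 2.929, so E[T] = 29.290.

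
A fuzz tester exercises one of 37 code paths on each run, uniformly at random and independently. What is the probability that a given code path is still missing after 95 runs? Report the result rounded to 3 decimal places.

Each run misses the fixed code path with probability (37-1)/37 = 36/37, independently.
P(still missing after 95) = (36/37)^95 = 0.0741.

0.074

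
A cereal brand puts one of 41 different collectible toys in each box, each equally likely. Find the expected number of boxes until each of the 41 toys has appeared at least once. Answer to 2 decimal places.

176.42

After k distinct toys have appeared, the next box gives a new one with probability (41-k)/41, so the expected wait for the (k+1)-th is 41/(41-k).
E[T] = 41/41 + 41/40 + 41/39 + ... + 41/2 + 41/1 = 41·H_{41}.
H_{41} = 4.303, so E[T] = 176.420.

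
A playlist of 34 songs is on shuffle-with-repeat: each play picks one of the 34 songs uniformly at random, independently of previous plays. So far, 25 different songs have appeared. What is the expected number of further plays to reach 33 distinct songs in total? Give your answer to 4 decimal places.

From k distinct to k+1 distinct takes on average 34/(34-k) plays.
Sum over k = 25,...,32: E = 34/9 + 34/8 + 34/7 + ... + 34/3 + 34/2 = 62.18492.

62.1849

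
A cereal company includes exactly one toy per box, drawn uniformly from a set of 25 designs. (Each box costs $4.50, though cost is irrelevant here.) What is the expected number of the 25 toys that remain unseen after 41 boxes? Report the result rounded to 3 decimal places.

4.689

For each toy, P(unseen after 41) = (24/25)^41 = 0.1876.
By linearity of expectation, E[unseen] = 25·(24/25)^41 = 4.6888.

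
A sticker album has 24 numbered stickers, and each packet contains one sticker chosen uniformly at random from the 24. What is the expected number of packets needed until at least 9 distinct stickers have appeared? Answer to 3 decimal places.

Going from k to k+1 distinct takes a geometric number of packets with mean 24/(24-k).
Sum over k = 0,...,8: E = 24/24 + 24/23 + 24/22 + ... + 24/17 + 24/16 = 10.9855.

10.986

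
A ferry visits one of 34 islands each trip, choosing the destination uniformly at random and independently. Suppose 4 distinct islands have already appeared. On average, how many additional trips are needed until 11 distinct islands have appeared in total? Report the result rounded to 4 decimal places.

8.8637

From k distinct to k+1 distinct takes on average 34/(34-k) trips.
Sum over k = 4,...,10: E = 34/30 + 34/29 + 34/28 + ... + 34/25 + 34/24 = 8.86365.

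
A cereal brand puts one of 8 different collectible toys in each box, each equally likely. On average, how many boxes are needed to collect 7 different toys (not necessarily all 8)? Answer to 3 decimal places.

Going from k to k+1 distinct takes a geometric number of boxes with mean 8/(8-k).
Sum over k = 0,...,6: E = 8/8 + 8/7 + 8/6 + ... + 8/3 + 8/2 = 13.7429.

13.743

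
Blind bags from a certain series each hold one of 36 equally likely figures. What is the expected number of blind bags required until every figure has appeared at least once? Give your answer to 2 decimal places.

Split into phases: going from k distinct to k+1 distinct takes on average 36/(36-k) blind bags.
E[T] = 36/36 + 36/35 + 36/34 + ... + 36/2 + 36/1 = 36·H_{36}.
H_{36} = 4.175, so E[T] = 150.284.

150.28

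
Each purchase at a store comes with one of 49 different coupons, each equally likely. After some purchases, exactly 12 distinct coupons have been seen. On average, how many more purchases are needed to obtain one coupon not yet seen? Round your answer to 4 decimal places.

Each purchase yields a new coupon with probability (49-12)/49 = 37/49, so the wait is geometric with mean 49/37.
E = 49/37 = 1.32432.

1.3243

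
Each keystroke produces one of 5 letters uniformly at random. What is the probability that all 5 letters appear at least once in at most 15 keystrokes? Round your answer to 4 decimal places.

0.8288

Let A_i be the event that letter i is missing after 15 keystrokes. By inclusion–exclusion on the A_i,
P(all seen) = Σ_{j=0}^{5} (-1)^j C(5,j)((5-j)/5)^15
= 1.00000 - 0.17592 + 0.00470 - 0.00001 + 0.00000 - 0.00000
= 0.82877.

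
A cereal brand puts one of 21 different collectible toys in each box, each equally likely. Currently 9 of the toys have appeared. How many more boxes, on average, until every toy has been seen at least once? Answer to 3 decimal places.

From k distinct to k+1 distinct takes on average 21/(21-k) boxes.
Sum over k = 9,...,20: E = 21/12 + 21/11 + 21/10 + ... + 21/2 + 21/1 = 65.1674.

65.167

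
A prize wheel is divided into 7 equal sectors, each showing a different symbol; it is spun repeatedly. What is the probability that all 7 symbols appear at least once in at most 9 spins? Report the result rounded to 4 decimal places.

0.0577

Let A_i be the event that symbol i is missing after 9 spins. By inclusion–exclusion on the A_i,
P(all seen) = Σ_{j=0}^{7} (-1)^j C(7,j)((7-j)/7)^9
= 1.00000 - 1.74814 + 1.01641 - 0.22737 + 0.01707 - 0.00027 + 0.00000 - 0.00000
= 0.05770.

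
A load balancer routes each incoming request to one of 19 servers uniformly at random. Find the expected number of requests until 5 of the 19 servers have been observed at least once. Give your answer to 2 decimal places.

Going from k to k+1 distinct takes a geometric number of requests with mean 19/(19-k).
Sum over k = 0,...,4: E = 19/19 + 19/18 + 19/17 + 19/16 + 19/15 = 5.627.

5.63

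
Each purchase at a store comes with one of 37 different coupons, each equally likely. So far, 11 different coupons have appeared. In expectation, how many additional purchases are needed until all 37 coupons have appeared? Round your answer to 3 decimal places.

The wait to go from k to k+1 distinct coupons is geometric with mean 37/(37-k).
Sum over k = 11,...,36: E = 37/26 + 37/25 + 37/24 + ... + 37/2 + 37/1 = 142.6135.

142.614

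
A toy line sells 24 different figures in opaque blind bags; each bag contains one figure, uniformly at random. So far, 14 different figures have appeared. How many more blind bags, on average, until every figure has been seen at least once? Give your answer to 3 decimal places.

70.295

The wait to go from k to k+1 distinct figures is geometric with mean 24/(24-k).
Sum over k = 14,...,23: E = 24/10 + 24/9 + 24/8 + ... + 24/2 + 24/1 = 70.2952.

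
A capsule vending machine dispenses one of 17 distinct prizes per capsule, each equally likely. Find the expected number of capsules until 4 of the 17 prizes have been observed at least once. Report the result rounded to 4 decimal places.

4.4101

Going from k to k+1 distinct takes a geometric number of capsules with mean 17/(17-k).
Sum over k = 0,...,3: E = 17/17 + 17/16 + 17/15 + 17/14 = 4.41012.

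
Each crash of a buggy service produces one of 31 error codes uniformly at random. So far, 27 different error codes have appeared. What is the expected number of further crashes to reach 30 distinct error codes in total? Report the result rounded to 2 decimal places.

33.58

The wait to go from k to k+1 distinct error codes is geometric with mean 31/(31-k).
Sum over k = 27,...,29: E = 31/4 + 31/3 + 31/2 = 33.583.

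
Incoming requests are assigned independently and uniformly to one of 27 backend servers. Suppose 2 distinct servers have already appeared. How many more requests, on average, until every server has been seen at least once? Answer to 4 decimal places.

With k distinct servers already seen, the next new one takes an expected 27/(27-k) requests.
Sum over k = 2,...,26: E = 27/25 + 27/24 + 27/23 + ... + 27/2 + 27/1 = 103.03087.

103.0309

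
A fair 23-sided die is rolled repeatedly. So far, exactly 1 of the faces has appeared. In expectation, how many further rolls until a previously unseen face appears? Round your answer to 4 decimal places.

1.0455

Each roll yields a new face with probability (23-1)/23 = 22/23, so the wait is geometric with mean 23/22.
E = 23/22 = 1.04545.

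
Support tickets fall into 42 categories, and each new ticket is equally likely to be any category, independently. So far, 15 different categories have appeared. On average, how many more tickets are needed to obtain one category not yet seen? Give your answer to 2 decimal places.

The number of tickets until the next new category is geometric with success probability 27/42, so its mean is 42/27.
E = 42/27 = 1.556.

1.56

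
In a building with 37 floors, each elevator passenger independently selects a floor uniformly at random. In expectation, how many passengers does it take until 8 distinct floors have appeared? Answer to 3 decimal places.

8.877

With k distinct floors already seen, the next new one arrives after an expected 37/(37-k) passengers.
Sum over k = 0,...,7: E = 37/37 + 37/36 + 37/35 + ... + 37/31 + 37/30 = 8.8775.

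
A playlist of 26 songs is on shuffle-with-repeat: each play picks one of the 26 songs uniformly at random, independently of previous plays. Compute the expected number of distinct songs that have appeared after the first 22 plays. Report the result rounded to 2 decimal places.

15.03

For each song, P(seen in 22 plays) = 1 - (25/26)^22 = 0.578.
By linearity of expectation, E[distinct seen] = 26·(1 - (25/26)^22) = 15.029.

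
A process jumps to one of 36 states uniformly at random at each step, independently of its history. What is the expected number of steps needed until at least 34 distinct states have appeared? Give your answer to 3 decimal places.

Going from k to k+1 distinct takes a geometric number of steps with mean 36/(36-k).
Sum over k = 0,...,33: E = 36/36 + 36/35 + 36/34 + ... + 36/4 + 36/3 = 96.2841.

96.284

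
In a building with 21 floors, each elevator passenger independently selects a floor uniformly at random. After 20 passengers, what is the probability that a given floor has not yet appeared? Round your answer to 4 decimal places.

0.3769

Each passenger misses the fixed floor with probability (21-1)/21 = 20/21, independently.
P(still missing after 20) = (20/21)^20 = 0.37689.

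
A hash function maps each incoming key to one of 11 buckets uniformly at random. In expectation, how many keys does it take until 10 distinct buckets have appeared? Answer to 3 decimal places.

22.219

Going from k to k+1 distinct takes a geometric number of keys with mean 11/(11-k).
Sum over k = 0,...,9: E = 11/11 + 11/10 + 11/9 + ... + 11/3 + 11/2 = 22.2187.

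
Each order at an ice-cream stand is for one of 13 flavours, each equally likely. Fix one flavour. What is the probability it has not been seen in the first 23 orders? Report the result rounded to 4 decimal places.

On each order the fixed flavour fails to appear with probability 12/13.
P(still missing after 23) = (12/13)^23 = 0.15866.

0.1587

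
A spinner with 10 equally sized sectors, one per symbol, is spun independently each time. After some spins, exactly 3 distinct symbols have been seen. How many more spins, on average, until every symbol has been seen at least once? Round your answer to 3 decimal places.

25.929

From k distinct to k+1 distinct takes on average 10/(10-k) spins.
Sum over k = 3,...,9: E = 10/7 + 10/6 + 10/5 + ... + 10/2 + 10/1 = 25.9286.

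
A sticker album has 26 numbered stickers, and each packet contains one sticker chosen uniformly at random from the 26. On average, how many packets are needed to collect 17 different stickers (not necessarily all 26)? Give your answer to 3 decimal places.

Going from k to k+1 distinct takes a geometric number of packets with mean 26/(26-k).
Sum over k = 0,...,16: E = 26/26 + 26/25 + 26/24 + ... + 26/11 + 26/10 = 26.6617.

26.662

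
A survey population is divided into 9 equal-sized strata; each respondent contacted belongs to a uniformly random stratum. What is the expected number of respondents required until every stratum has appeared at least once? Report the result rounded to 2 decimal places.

25.46

The wait to go from k to k+1 distinct strata is geometric with mean 9/(9-k).
E[T] = 9/9 + 9/8 + 9/7 + ... + 9/2 + 9/1 = 9·H_{9}.
H_{9} = 2.829, so E[T] = 25.461.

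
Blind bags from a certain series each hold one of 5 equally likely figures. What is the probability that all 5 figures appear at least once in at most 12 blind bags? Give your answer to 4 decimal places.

0.6780

By inclusion–exclusion over which figures are missing,
P(all seen) = Σ_{j=0}^{5} (-1)^j C(5,j)((5-j)/5)^12
= 1.00000 - 0.34360 + 0.02177 - 0.00017 + 0.00000 - 0.00000
= 0.67800.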